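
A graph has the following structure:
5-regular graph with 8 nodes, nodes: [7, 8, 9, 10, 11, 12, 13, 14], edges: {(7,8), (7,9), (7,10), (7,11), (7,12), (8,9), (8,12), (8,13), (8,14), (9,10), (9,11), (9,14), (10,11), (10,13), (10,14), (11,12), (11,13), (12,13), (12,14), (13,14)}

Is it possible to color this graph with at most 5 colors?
A valid 5-coloring: color 1: [8, 11]; color 2: [9, 13]; color 3: [10, 12]; color 4: [7, 14].
(χ(G) = 4 ≤ 5.)

Yes, G is 5-colorable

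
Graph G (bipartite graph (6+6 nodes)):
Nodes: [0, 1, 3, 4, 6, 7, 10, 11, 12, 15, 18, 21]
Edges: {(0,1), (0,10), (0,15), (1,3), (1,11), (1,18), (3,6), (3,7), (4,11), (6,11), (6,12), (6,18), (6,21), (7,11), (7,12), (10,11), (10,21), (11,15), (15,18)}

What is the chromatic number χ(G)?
χ(G) = 2

Clique number ω(G) = 2 (lower bound: χ ≥ ω).
The graph is bipartite (no odd cycle), so 2 colors suffice: χ(G) = 2.
A valid 2-coloring: color 1: [0, 3, 11, 12, 18, 21]; color 2: [1, 4, 6, 7, 10, 15].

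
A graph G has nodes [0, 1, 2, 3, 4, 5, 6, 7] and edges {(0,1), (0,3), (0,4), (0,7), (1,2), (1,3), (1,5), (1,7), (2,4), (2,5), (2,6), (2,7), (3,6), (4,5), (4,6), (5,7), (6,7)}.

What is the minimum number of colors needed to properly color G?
χ(G) = 4

Clique number ω(G) = 4 (lower bound: χ ≥ ω).
The clique on [1, 2, 5, 7] has size 4, forcing χ ≥ 4, and the coloring below uses 4 colors, so χ(G) = 4.
A valid 4-coloring: color 1: [3, 4, 7]; color 2: [0, 2]; color 3: [1, 6]; color 4: [5].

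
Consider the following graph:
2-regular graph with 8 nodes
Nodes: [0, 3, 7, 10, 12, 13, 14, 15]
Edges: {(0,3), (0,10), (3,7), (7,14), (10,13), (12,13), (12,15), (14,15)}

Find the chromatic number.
Clique number ω(G) = 2 (lower bound: χ ≥ ω).
The graph is bipartite (no odd cycle), so 2 colors suffice: χ(G) = 2.
A valid 2-coloring: color 1: [3, 10, 12, 14]; color 2: [0, 7, 13, 15].

χ(G) = 2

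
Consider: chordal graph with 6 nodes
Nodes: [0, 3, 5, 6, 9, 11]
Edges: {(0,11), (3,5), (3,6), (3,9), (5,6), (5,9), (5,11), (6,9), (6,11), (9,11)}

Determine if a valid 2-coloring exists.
No, G is not 2-colorable

The clique on vertices [5, 6, 9, 11] has size 4 > 2, so it alone needs 4 colors.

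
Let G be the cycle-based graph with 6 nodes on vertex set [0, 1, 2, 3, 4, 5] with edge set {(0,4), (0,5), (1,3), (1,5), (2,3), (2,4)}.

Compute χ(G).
Clique number ω(G) = 2 (lower bound: χ ≥ ω).
The graph is bipartite (no odd cycle), so 2 colors suffice: χ(G) = 2.
A valid 2-coloring: color 1: [0, 1, 2]; color 2: [3, 4, 5].

χ(G) = 2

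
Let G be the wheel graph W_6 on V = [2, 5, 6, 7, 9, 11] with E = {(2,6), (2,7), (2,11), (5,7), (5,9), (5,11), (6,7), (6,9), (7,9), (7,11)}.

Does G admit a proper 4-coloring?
Yes, G is 4-colorable

A valid 4-coloring: color 1: [7]; color 2: [9, 11]; color 3: [5, 6]; color 4: [2].
(χ(G) = 4 ≤ 4.)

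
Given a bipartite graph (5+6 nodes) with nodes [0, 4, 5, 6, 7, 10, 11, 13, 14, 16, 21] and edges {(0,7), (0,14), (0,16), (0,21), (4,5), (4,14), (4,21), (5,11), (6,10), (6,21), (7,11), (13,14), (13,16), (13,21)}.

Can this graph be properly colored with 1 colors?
Edge (0,16) forces its endpoints to differ, so 1 color is not enough.

No, G is not 1-colorable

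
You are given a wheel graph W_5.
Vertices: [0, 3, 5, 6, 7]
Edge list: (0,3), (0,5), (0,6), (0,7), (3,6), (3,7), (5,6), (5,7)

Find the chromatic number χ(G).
χ(G) = 3

Clique number ω(G) = 3 (lower bound: χ ≥ ω).
The clique on [0, 3, 6] has size 3, forcing χ ≥ 3, and the coloring below uses 3 colors, so χ(G) = 3.
A valid 3-coloring: color 1: [0]; color 2: [3, 5]; color 3: [6, 7].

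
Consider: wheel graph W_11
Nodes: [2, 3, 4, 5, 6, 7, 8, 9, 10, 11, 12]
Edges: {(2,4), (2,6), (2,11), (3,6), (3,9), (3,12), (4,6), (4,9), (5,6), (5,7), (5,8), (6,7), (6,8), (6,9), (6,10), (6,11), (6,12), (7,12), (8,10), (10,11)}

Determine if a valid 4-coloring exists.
Yes, G is 4-colorable

A valid 4-coloring: color 1: [6]; color 2: [2, 5, 9, 10, 12]; color 3: [3, 4, 7, 8, 11].
(χ(G) = 3 ≤ 4.)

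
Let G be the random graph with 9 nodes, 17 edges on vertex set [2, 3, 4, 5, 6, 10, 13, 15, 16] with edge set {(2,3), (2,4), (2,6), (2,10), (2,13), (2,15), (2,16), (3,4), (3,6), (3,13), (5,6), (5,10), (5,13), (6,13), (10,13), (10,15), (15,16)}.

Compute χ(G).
χ(G) = 4

Clique number ω(G) = 4 (lower bound: χ ≥ ω).
The clique on [2, 3, 6, 13] has size 4, forcing χ ≥ 4, and the coloring below uses 4 colors, so χ(G) = 4.
A valid 4-coloring: color 1: [2, 5]; color 2: [4, 13, 15]; color 3: [3, 10, 16]; color 4: [6].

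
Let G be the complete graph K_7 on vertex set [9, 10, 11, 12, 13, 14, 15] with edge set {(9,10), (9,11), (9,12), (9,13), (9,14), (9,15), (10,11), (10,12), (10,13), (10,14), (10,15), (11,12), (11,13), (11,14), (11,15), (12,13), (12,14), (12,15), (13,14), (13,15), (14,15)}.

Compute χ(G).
χ(G) = 7

Clique number ω(G) = 7 (lower bound: χ ≥ ω).
The clique on [9, 10, 11, 12, 13, 14, 15] has size 7, forcing χ ≥ 7, and the coloring below uses 7 colors, so χ(G) = 7.
A valid 7-coloring: color 1: [14]; color 2: [13]; color 3: [12]; color 4: [9]; color 5: [11]; color 6: [10]; color 7: [15].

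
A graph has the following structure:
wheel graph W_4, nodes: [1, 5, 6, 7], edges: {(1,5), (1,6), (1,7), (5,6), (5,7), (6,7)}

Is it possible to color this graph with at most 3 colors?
No, G is not 3-colorable

The clique on vertices [1, 5, 6, 7] has size 4 > 3, so it alone needs 4 colors.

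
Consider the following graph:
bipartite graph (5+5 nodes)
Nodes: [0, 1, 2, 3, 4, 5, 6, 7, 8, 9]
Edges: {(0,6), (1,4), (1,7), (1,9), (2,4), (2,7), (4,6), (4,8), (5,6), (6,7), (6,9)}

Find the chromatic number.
χ(G) = 2

Clique number ω(G) = 2 (lower bound: χ ≥ ω).
The graph is bipartite (no odd cycle), so 2 colors suffice: χ(G) = 2.
A valid 2-coloring: color 1: [1, 2, 3, 6, 8]; color 2: [0, 4, 5, 7, 9].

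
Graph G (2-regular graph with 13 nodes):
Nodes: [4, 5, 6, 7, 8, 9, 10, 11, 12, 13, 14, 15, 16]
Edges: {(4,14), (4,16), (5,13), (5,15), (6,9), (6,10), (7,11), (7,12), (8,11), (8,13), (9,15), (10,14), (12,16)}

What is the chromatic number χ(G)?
χ(G) = 3

Clique number ω(G) = 2 (lower bound: χ ≥ ω).
Odd cycle [10, 6, 9, 15, 5, 13, 8, 11, 7, 12, 16, 4, 14] needs 3 colors (χ ≥ 3).
The coloring below uses 3 colors, so χ(G) = 3.
A valid 3-coloring: color 1: [4, 5, 7, 8, 9, 10]; color 2: [6, 11, 13, 14, 15, 16]; color 3: [12].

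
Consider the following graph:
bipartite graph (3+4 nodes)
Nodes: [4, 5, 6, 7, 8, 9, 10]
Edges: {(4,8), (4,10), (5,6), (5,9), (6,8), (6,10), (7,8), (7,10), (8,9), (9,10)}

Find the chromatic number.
χ(G) = 2

Clique number ω(G) = 2 (lower bound: χ ≥ ω).
The graph is bipartite (no odd cycle), so 2 colors suffice: χ(G) = 2.
A valid 2-coloring: color 1: [5, 8, 10]; color 2: [4, 6, 7, 9].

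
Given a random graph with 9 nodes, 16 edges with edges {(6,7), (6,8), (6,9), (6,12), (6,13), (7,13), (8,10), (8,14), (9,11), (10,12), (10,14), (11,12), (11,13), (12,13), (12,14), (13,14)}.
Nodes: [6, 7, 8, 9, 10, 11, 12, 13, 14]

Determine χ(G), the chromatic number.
Clique number ω(G) = 3 (lower bound: χ ≥ ω).
The clique on [8, 10, 14] has size 3, forcing χ ≥ 3, and the coloring below uses 3 colors, so χ(G) = 3.
A valid 3-coloring: color 1: [9, 10, 13]; color 2: [6, 11, 14]; color 3: [7, 8, 12].

χ(G) = 3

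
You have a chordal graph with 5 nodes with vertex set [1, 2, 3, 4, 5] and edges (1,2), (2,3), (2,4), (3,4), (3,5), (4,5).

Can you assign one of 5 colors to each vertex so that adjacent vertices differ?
A valid 5-coloring: color 1: [1, 3]; color 2: [2, 5]; color 3: [4].
(χ(G) = 3 ≤ 5.)

Yes, G is 5-colorable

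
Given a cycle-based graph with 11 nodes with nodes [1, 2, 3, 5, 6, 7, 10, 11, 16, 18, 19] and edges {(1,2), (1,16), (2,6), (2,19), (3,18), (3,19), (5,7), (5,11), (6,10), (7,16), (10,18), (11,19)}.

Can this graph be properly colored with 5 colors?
Yes, G is 5-colorable

A valid 5-coloring: color 1: [2, 3, 7, 10, 11]; color 2: [1, 5, 6, 18, 19]; color 3: [16].
(χ(G) = 3 ≤ 5.)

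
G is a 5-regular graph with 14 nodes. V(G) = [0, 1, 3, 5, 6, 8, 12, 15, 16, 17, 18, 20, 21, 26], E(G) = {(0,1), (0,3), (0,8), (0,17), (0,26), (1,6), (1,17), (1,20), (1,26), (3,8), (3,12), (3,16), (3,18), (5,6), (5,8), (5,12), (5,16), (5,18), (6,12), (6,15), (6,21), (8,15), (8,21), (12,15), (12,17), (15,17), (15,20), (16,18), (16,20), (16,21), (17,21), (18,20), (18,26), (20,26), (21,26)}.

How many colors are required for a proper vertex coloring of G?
χ(G) = 4

Clique number ω(G) = 3 (lower bound: χ ≥ ω).
Suppose a proper 3-coloring c exists. The clique [0, 1, 17] takes 3 distinct colors; by symmetry let c(0) = 1, c(1) = 2, c(17) = 3.
- Vertex 26: neighbors [0, 1] already have colors [1, 2] ⇒ c(26) = 3.
- Vertex 20: neighbors [1, 26] already have colors [2, 3] ⇒ c(20) = 1.
- Vertex 15: neighbors [20, 17] already have colors [1, 3] ⇒ c(15) = 2.
- Vertex 8: neighbors [0, 15] already have colors [1, 2] ⇒ c(8) = 3.
- Vertex 3: neighbors [0, 8] already have colors [1, 3] ⇒ c(3) = 2.
- Vertex 18: neighbors [20, 3, 26] already have colors [1, 2, 3] — all 3 colors blocked. Contradiction.
The forced assignments end in a contradiction, so G has no proper 3-coloring (χ ≥ 4).
The coloring below uses 4 colors, so χ(G) = 4.
A valid 4-coloring: color 1: [3, 5, 17, 20]; color 2: [6, 8, 16, 26]; color 3: [0, 15, 18, 21]; color 4: [1, 12].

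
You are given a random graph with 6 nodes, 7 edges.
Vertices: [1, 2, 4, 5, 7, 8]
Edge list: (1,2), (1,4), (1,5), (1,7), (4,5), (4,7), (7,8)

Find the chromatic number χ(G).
χ(G) = 3

Clique number ω(G) = 3 (lower bound: χ ≥ ω).
The clique on [1, 4, 5] has size 3, forcing χ ≥ 3, and the coloring below uses 3 colors, so χ(G) = 3.
A valid 3-coloring: color 1: [1, 8]; color 2: [2, 4]; color 3: [5, 7].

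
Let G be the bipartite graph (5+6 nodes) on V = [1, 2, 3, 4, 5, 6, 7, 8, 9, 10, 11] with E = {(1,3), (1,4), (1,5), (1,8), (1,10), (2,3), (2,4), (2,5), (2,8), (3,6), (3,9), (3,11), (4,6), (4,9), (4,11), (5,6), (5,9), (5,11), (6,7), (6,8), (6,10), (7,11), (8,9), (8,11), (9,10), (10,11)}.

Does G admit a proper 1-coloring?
No, G is not 1-colorable

Edge (1,3) forces its endpoints to differ, so 1 color is not enough.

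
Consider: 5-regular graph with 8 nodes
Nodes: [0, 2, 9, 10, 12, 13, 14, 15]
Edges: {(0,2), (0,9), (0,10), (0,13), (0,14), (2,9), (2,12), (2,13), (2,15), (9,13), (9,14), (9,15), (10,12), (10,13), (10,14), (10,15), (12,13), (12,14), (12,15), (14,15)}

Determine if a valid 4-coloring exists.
A valid 4-coloring: color 1: [13, 14]; color 2: [0, 15]; color 3: [2, 10]; color 4: [9, 12].
(χ(G) = 4 ≤ 4.)

Yes, G is 4-colorable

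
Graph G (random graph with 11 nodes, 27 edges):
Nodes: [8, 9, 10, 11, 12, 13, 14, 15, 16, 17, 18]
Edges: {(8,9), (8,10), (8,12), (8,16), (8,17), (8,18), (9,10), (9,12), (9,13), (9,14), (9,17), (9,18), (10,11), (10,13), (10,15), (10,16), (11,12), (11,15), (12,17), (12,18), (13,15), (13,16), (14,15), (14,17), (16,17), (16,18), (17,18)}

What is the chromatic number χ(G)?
Clique number ω(G) = 5 (lower bound: χ ≥ ω).
The clique on [8, 9, 12, 17, 18] has size 5, forcing χ ≥ 5, and the coloring below uses 5 colors, so χ(G) = 5.
A valid 5-coloring: color 1: [9, 11, 16]; color 2: [10, 17]; color 3: [8, 15]; color 4: [13, 14, 18]; color 5: [12].

χ(G) = 5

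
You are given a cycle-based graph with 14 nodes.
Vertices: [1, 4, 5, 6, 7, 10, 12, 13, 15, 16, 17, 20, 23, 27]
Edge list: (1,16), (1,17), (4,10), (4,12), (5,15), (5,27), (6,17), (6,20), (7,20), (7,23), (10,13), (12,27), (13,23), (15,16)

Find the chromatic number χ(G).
Clique number ω(G) = 2 (lower bound: χ ≥ ω).
The graph is bipartite (no odd cycle), so 2 colors suffice: χ(G) = 2.
A valid 2-coloring: color 1: [5, 10, 12, 16, 17, 20, 23]; color 2: [1, 4, 6, 7, 13, 15, 27].

χ(G) = 2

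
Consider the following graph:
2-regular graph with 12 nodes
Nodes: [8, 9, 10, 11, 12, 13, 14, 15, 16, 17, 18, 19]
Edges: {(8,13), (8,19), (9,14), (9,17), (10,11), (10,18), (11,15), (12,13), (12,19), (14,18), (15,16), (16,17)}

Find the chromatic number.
χ(G) = 2

Clique number ω(G) = 2 (lower bound: χ ≥ ω).
The graph is bipartite (no odd cycle), so 2 colors suffice: χ(G) = 2.
A valid 2-coloring: color 1: [9, 11, 13, 16, 18, 19]; color 2: [8, 10, 12, 14, 15, 17].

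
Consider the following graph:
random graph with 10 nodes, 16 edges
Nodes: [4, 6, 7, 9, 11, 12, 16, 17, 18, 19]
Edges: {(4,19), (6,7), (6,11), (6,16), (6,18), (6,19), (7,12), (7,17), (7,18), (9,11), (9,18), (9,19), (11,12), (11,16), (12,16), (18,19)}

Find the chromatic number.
χ(G) = 3

Clique number ω(G) = 3 (lower bound: χ ≥ ω).
The clique on [6, 11, 16] has size 3, forcing χ ≥ 3, and the coloring below uses 3 colors, so χ(G) = 3.
A valid 3-coloring: color 1: [4, 6, 9, 12, 17]; color 2: [11, 18]; color 3: [7, 16, 19].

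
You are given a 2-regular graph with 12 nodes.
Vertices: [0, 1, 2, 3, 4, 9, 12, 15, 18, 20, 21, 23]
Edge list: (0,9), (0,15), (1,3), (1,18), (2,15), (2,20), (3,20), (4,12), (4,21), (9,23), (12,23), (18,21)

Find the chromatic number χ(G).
Clique number ω(G) = 2 (lower bound: χ ≥ ω).
The graph is bipartite (no odd cycle), so 2 colors suffice: χ(G) = 2.
A valid 2-coloring: color 1: [1, 9, 12, 15, 20, 21]; color 2: [0, 2, 3, 4, 18, 23].

χ(G) = 2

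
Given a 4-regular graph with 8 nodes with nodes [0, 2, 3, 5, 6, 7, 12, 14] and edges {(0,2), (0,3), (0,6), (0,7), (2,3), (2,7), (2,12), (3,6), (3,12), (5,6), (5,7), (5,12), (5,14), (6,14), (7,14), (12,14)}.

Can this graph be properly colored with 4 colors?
Yes, G is 4-colorable

A valid 4-coloring: color 1: [0, 14]; color 2: [3, 7]; color 3: [2, 5]; color 4: [6, 12].
(χ(G) = 4 ≤ 4.)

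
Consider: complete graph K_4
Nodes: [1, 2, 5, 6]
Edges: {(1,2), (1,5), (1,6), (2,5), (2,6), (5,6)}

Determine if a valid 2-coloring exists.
The clique on vertices [1, 2, 5, 6] has size 4 > 2, so it alone needs 4 colors.

No, G is not 2-colorable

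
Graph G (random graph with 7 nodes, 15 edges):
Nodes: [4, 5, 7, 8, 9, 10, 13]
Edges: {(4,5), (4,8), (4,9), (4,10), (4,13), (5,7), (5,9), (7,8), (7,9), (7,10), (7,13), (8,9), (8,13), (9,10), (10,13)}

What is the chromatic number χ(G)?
χ(G) = 3

Clique number ω(G) = 3 (lower bound: χ ≥ ω).
The clique on [4, 8, 9] has size 3, forcing χ ≥ 3, and the coloring below uses 3 colors, so χ(G) = 3.
A valid 3-coloring: color 1: [4, 7]; color 2: [9, 13]; color 3: [5, 8, 10].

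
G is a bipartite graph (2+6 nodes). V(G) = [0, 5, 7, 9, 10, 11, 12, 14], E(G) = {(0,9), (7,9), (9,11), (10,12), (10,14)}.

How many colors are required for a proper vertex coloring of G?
χ(G) = 2

Clique number ω(G) = 2 (lower bound: χ ≥ ω).
The graph is bipartite (no odd cycle), so 2 colors suffice: χ(G) = 2.
A valid 2-coloring: color 1: [5, 9, 10]; color 2: [0, 7, 11, 12, 14].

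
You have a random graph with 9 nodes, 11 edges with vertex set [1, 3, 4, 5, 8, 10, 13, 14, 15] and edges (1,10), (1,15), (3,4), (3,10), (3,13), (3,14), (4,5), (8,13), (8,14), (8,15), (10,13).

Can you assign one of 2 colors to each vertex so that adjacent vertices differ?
The clique on vertices [3, 10, 13] has size 3 > 2, so it alone needs 3 colors.

No, G is not 2-colorable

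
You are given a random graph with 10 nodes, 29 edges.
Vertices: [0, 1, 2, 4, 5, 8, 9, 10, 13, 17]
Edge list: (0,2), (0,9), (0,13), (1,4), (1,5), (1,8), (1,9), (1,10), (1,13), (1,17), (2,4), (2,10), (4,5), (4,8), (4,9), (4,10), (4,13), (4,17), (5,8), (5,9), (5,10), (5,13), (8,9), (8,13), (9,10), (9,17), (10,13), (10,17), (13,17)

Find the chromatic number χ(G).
Clique number ω(G) = 5 (lower bound: χ ≥ ω).
The clique on [1, 4, 9, 10, 17] has size 5, forcing χ ≥ 5, and the coloring below uses 5 colors, so χ(G) = 5.
A valid 5-coloring: color 1: [0, 4]; color 2: [8, 10]; color 3: [1, 2]; color 4: [9, 13]; color 5: [5, 17].

χ(G) = 5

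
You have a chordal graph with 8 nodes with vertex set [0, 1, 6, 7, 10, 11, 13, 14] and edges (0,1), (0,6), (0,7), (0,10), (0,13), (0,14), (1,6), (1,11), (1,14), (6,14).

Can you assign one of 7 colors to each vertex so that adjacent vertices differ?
A valid 7-coloring: color 1: [0, 11]; color 2: [1, 7, 10, 13]; color 3: [6]; color 4: [14].
(χ(G) = 4 ≤ 7.)

Yes, G is 7-colorable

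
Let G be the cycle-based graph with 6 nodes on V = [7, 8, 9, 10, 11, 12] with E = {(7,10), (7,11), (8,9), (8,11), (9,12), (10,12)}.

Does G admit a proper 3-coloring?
Yes, G is 3-colorable

A valid 3-coloring: color 1: [9, 10, 11]; color 2: [7, 8, 12].
(χ(G) = 2 ≤ 3.)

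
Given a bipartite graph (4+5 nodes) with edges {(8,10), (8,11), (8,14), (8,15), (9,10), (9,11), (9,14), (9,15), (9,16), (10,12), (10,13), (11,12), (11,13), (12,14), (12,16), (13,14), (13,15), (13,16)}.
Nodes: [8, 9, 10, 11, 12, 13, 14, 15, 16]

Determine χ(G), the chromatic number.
Clique number ω(G) = 2 (lower bound: χ ≥ ω).
The graph is bipartite (no odd cycle), so 2 colors suffice: χ(G) = 2.
A valid 2-coloring: color 1: [8, 9, 12, 13]; color 2: [10, 11, 14, 15, 16].

χ(G) = 2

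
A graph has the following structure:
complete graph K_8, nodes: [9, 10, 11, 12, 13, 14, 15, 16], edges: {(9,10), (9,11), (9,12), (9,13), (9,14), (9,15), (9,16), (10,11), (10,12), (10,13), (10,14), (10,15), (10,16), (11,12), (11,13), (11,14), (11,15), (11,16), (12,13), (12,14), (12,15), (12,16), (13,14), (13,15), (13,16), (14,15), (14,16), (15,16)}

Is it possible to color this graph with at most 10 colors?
A valid 10-coloring: color 1: [10]; color 2: [12]; color 3: [13]; color 4: [11]; color 5: [16]; color 6: [9]; color 7: [15]; color 8: [14].
(χ(G) = 8 ≤ 10.)

Yes, G is 10-colorable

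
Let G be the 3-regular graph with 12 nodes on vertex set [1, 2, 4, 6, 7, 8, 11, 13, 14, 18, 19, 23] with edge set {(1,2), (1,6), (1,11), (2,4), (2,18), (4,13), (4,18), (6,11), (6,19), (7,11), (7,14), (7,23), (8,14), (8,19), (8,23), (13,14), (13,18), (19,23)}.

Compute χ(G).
Clique number ω(G) = 3 (lower bound: χ ≥ ω).
The clique on [1, 6, 11] has size 3, forcing χ ≥ 3, and the coloring below uses 3 colors, so χ(G) = 3.
A valid 3-coloring: color 1: [2, 6, 7, 8, 13]; color 2: [11, 14, 18, 23]; color 3: [1, 4, 19].

χ(G) = 3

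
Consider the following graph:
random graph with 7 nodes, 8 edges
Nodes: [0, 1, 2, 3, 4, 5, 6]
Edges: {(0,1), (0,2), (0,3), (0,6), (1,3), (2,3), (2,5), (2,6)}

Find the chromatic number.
χ(G) = 3

Clique number ω(G) = 3 (lower bound: χ ≥ ω).
The clique on [0, 1, 3] has size 3, forcing χ ≥ 3, and the coloring below uses 3 colors, so χ(G) = 3.
A valid 3-coloring: color 1: [0, 4, 5]; color 2: [1, 2]; color 3: [3, 6].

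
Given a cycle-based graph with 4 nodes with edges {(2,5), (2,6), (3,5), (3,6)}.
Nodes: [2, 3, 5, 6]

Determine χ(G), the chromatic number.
χ(G) = 2

Clique number ω(G) = 2 (lower bound: χ ≥ ω).
The graph is bipartite (no odd cycle), so 2 colors suffice: χ(G) = 2.
A valid 2-coloring: color 1: [5, 6]; color 2: [2, 3].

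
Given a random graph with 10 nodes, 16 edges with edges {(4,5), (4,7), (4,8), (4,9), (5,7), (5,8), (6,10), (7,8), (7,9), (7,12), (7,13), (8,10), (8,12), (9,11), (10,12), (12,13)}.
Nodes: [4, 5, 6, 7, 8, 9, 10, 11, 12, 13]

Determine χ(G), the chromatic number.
Clique number ω(G) = 4 (lower bound: χ ≥ ω).
The clique on [4, 5, 7, 8] has size 4, forcing χ ≥ 4, and the coloring below uses 4 colors, so χ(G) = 4.
A valid 4-coloring: color 1: [7, 10, 11]; color 2: [6, 8, 9, 13]; color 3: [4, 12]; color 4: [5].

χ(G) = 4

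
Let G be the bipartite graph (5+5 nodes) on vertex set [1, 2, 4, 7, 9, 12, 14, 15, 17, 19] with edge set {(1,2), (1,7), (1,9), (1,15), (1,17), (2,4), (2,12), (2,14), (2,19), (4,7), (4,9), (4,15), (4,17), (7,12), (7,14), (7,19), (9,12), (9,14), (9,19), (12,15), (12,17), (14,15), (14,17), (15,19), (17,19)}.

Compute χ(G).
Clique number ω(G) = 2 (lower bound: χ ≥ ω).
The graph is bipartite (no odd cycle), so 2 colors suffice: χ(G) = 2.
A valid 2-coloring: color 1: [1, 4, 12, 14, 19]; color 2: [2, 7, 9, 15, 17].

χ(G) = 2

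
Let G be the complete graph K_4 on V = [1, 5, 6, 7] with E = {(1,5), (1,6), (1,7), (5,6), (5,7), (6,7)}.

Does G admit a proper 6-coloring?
Yes, G is 6-colorable

A valid 6-coloring: color 1: [5]; color 2: [1]; color 3: [7]; color 4: [6].
(χ(G) = 4 ≤ 6.)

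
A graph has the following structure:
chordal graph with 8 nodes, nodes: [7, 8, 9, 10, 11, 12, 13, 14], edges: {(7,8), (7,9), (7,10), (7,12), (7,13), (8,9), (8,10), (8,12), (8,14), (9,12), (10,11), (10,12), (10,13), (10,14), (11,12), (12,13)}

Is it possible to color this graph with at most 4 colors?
A valid 4-coloring: color 1: [9, 10]; color 2: [12, 14]; color 3: [7, 11]; color 4: [8, 13].
(χ(G) = 4 ≤ 4.)

Yes, G is 4-colorable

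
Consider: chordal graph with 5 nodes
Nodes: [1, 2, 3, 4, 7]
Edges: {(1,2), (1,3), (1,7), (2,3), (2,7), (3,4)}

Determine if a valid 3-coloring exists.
A valid 3-coloring: color 1: [3, 7]; color 2: [1, 4]; color 3: [2].
(χ(G) = 3 ≤ 3.)

Yes, G is 3-colorable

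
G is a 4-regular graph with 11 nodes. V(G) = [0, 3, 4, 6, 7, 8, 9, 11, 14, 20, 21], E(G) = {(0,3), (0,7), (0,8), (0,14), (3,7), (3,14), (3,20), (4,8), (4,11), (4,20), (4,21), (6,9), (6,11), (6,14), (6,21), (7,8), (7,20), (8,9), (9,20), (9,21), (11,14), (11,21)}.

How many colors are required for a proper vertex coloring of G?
Clique number ω(G) = 3 (lower bound: χ ≥ ω).
Suppose a proper 3-coloring c exists. The clique [0, 3, 7] takes 3 distinct colors; by symmetry let c(0) = 1, c(3) = 2, c(7) = 3.
- Vertex 8: neighbors [0, 7] already have colors [1, 3] ⇒ c(8) = 2.
- Vertex 14: neighbors [0, 3] already have colors [1, 2] ⇒ c(14) = 3.
- Vertex 20: neighbors [3, 7] already have colors [2, 3] ⇒ c(20) = 1.
- Vertex 4: neighbors [20, 8] already have colors [1, 2] ⇒ c(4) = 3.
- Vertex 9: neighbors [20, 8] already have colors [1, 2] ⇒ c(9) = 3.
- Vertex 6: neighbors [9] already have colors [3]; try each remaining color.
- Case c(6) = 1:
  - Vertex 11: neighbors [6, 4] already have colors [1, 3] ⇒ c(11) = 2.
  - Vertex 21: neighbors [6, 11, 4] already have colors [1, 2, 3] — all 3 colors blocked. Contradiction.
- Case c(6) = 2:
  - Vertex 11: neighbors [6, 4] already have colors [2, 3] ⇒ c(11) = 1.
  - Vertex 21: neighbors [11, 6, 4] already have colors [1, 2, 3] — all 3 colors blocked. Contradiction.
Every case ends in a contradiction, so G has no proper 3-coloring (χ ≥ 4).
The coloring below uses 4 colors, so χ(G) = 4.
A valid 4-coloring: color 1: [8, 14, 20, 21]; color 2: [3, 9, 11]; color 3: [4, 6, 7]; color 4: [0].

χ(G) = 4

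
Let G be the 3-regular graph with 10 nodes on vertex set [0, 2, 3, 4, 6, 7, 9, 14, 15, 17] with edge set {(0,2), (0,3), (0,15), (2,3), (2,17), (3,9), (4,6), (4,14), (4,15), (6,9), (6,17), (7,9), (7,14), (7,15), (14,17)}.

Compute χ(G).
Clique number ω(G) = 3 (lower bound: χ ≥ ω).
The clique on [0, 2, 3] has size 3, forcing χ ≥ 3, and the coloring below uses 3 colors, so χ(G) = 3.
A valid 3-coloring: color 1: [2, 9, 14, 15]; color 2: [3, 6, 7]; color 3: [0, 4, 17].

χ(G) = 3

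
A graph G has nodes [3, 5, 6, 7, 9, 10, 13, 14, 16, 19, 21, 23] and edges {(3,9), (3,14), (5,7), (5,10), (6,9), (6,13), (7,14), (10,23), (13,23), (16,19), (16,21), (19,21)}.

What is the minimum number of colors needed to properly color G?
χ(G) = 3

Clique number ω(G) = 3 (lower bound: χ ≥ ω).
The clique on [16, 19, 21] has size 3, forcing χ ≥ 3, and the coloring below uses 3 colors, so χ(G) = 3.
A valid 3-coloring: color 1: [3, 6, 7, 16, 23]; color 2: [9, 10, 13, 14, 19]; color 3: [5, 21].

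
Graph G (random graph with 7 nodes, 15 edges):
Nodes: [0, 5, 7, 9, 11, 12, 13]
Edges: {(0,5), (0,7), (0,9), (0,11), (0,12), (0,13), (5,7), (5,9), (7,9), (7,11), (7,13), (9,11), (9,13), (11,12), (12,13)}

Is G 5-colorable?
A valid 5-coloring: color 1: [0]; color 2: [7, 12]; color 3: [9]; color 4: [5, 11, 13].
(χ(G) = 4 ≤ 5.)

Yes, G is 5-colorable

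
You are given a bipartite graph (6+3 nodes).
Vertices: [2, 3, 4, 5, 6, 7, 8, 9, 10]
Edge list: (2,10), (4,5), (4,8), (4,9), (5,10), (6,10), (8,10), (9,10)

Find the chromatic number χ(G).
χ(G) = 2

Clique number ω(G) = 2 (lower bound: χ ≥ ω).
The graph is bipartite (no odd cycle), so 2 colors suffice: χ(G) = 2.
A valid 2-coloring: color 1: [3, 4, 7, 10]; color 2: [2, 5, 6, 8, 9].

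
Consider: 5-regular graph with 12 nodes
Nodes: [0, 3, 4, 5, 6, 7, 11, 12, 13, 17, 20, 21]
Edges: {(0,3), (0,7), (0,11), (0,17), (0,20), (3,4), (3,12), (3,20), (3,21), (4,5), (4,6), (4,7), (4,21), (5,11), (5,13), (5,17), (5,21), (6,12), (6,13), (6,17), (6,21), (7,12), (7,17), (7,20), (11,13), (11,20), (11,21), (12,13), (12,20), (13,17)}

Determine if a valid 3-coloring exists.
Suppose a proper 3-coloring c exists. The clique [0, 3, 20] takes 3 distinct colors; by symmetry let c(0) = 1, c(3) = 2, c(20) = 3.
- Vertex 7: neighbors [0, 20] already have colors [1, 3] ⇒ c(7) = 2.
- Vertex 11: neighbors [0, 20] already have colors [1, 3] ⇒ c(11) = 2.
- Vertex 17: neighbors [0, 7] already have colors [1, 2] ⇒ c(17) = 3.
- Vertex 5: neighbors [11, 17] already have colors [2, 3] ⇒ c(5) = 1.
- Vertex 13: neighbors [5, 11, 17] already have colors [1, 2, 3] — all 3 colors blocked. Contradiction.
The forced assignments end in a contradiction, so G has no proper 3-coloring (χ ≥ 4).

No, G is not 3-colorable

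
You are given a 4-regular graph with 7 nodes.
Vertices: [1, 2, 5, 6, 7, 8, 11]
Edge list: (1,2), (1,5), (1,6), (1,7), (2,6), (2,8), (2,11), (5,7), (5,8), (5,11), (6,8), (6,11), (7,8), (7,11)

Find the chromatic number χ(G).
Clique number ω(G) = 3 (lower bound: χ ≥ ω).
The clique on [2, 6, 8] has size 3, forcing χ ≥ 3, and the coloring below uses 3 colors, so χ(G) = 3.
A valid 3-coloring: color 1: [1, 8, 11]; color 2: [6, 7]; color 3: [2, 5].

χ(G) = 3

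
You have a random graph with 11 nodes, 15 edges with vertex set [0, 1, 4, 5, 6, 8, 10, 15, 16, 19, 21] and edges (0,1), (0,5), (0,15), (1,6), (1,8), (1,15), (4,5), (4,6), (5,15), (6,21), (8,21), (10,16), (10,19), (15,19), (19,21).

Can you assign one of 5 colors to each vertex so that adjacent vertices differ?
A valid 5-coloring: color 1: [1, 5, 16, 19]; color 2: [4, 10, 15, 21]; color 3: [0, 6, 8].
(χ(G) = 3 ≤ 5.)

Yes, G is 5-colorable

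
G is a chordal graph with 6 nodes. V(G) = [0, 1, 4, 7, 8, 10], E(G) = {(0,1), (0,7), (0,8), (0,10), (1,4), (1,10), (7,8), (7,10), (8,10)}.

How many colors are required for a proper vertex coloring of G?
Clique number ω(G) = 4 (lower bound: χ ≥ ω).
The clique on [0, 7, 8, 10] has size 4, forcing χ ≥ 4, and the coloring below uses 4 colors, so χ(G) = 4.
A valid 4-coloring: color 1: [0, 4]; color 2: [10]; color 3: [1, 7]; color 4: [8].

χ(G) = 4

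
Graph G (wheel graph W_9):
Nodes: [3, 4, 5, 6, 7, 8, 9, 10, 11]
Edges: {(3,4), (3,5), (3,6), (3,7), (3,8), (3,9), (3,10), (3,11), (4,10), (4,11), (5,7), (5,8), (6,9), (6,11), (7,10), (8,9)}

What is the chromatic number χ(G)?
χ(G) = 3

Clique number ω(G) = 3 (lower bound: χ ≥ ω).
The clique on [3, 4, 10] has size 3, forcing χ ≥ 3, and the coloring below uses 3 colors, so χ(G) = 3.
A valid 3-coloring: color 1: [3]; color 2: [4, 6, 7, 8]; color 3: [5, 9, 10, 11].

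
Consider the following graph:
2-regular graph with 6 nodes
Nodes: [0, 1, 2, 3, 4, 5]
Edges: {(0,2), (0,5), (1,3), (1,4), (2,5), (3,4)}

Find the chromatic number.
Clique number ω(G) = 3 (lower bound: χ ≥ ω).
The clique on [0, 2, 5] has size 3, forcing χ ≥ 3, and the coloring below uses 3 colors, so χ(G) = 3.
A valid 3-coloring: color 1: [3, 5]; color 2: [2, 4]; color 3: [0, 1].

χ(G) = 3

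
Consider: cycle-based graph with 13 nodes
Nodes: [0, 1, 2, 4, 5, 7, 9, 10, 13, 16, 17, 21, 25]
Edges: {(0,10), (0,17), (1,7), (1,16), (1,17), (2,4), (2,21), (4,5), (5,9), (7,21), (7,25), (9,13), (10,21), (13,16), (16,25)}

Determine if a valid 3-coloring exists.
A valid 3-coloring: color 1: [4, 7, 9, 10, 16, 17]; color 2: [0, 1, 5, 13, 21, 25]; color 3: [2].
(χ(G) = 3 ≤ 3.)

Yes, G is 3-colorable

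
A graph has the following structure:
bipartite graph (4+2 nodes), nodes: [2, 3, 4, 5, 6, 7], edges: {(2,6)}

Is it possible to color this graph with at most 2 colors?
A valid 2-coloring: color 1: [3, 4, 5, 6, 7]; color 2: [2].
(χ(G) = 2 ≤ 2.)

Yes, G is 2-colorable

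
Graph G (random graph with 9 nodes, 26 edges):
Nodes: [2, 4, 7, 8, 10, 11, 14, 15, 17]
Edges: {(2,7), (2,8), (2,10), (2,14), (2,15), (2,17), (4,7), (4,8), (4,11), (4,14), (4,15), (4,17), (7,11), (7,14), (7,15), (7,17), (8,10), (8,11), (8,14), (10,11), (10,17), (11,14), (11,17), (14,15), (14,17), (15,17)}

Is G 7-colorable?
A valid 7-coloring: color 1: [8, 17]; color 2: [10, 14]; color 3: [7]; color 4: [2, 4]; color 5: [11, 15].
(χ(G) = 5 ≤ 7.)

Yes, G is 7-colorable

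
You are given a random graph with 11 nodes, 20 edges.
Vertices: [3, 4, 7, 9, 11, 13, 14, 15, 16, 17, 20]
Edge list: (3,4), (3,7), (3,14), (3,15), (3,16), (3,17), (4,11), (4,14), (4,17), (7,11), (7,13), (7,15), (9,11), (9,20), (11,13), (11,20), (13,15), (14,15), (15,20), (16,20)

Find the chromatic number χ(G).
χ(G) = 4

Clique number ω(G) = 3 (lower bound: χ ≥ ω).
Suppose a proper 3-coloring c exists. The clique [3, 4, 14] takes 3 distinct colors; by symmetry let c(3) = 1, c(4) = 2, c(14) = 3.
- Vertex 15: neighbors [3, 14] already have colors [1, 3] ⇒ c(15) = 2.
- Vertex 7: neighbors [3, 15] already have colors [1, 2] ⇒ c(7) = 3.
- Vertex 11: neighbors [4, 7] already have colors [2, 3] ⇒ c(11) = 1.
- Vertex 13: neighbors [11, 15, 7] already have colors [1, 2, 3] — all 3 colors blocked. Contradiction.
The forced assignments end in a contradiction, so G has no proper 3-coloring (χ ≥ 4).
The coloring below uses 4 colors, so χ(G) = 4.
A valid 4-coloring: color 1: [3, 13, 20]; color 2: [11, 15, 16, 17]; color 3: [4, 7, 9]; color 4: [14].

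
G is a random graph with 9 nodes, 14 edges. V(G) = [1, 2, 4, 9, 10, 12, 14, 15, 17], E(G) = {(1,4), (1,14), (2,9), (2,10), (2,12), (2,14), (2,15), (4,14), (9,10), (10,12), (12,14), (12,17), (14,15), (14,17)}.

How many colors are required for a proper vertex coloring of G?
χ(G) = 3

Clique number ω(G) = 3 (lower bound: χ ≥ ω).
The clique on [2, 9, 10] has size 3, forcing χ ≥ 3, and the coloring below uses 3 colors, so χ(G) = 3.
A valid 3-coloring: color 1: [10, 14]; color 2: [2, 4, 17]; color 3: [1, 9, 12, 15].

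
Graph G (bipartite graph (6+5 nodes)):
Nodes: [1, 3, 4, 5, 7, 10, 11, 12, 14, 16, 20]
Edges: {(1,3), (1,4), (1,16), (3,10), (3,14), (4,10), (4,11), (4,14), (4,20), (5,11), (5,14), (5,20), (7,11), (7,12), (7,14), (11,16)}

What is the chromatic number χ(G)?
Clique number ω(G) = 2 (lower bound: χ ≥ ω).
The graph is bipartite (no odd cycle), so 2 colors suffice: χ(G) = 2.
A valid 2-coloring: color 1: [3, 4, 5, 7, 16]; color 2: [1, 10, 11, 12, 14, 20].

χ(G) = 2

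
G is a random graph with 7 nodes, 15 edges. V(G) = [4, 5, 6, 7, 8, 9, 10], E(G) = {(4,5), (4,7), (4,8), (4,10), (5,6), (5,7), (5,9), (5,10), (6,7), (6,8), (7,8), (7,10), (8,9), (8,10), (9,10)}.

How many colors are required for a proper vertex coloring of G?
χ(G) = 4

Clique number ω(G) = 4 (lower bound: χ ≥ ω).
The clique on [4, 7, 8, 10] has size 4, forcing χ ≥ 4, and the coloring below uses 4 colors, so χ(G) = 4.
A valid 4-coloring: color 1: [7, 9]; color 2: [5, 8]; color 3: [6, 10]; color 4: [4].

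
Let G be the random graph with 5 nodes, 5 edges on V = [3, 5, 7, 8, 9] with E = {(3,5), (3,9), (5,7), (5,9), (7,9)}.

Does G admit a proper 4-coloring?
Yes, G is 4-colorable

A valid 4-coloring: color 1: [8, 9]; color 2: [5]; color 3: [3, 7].
(χ(G) = 3 ≤ 4.)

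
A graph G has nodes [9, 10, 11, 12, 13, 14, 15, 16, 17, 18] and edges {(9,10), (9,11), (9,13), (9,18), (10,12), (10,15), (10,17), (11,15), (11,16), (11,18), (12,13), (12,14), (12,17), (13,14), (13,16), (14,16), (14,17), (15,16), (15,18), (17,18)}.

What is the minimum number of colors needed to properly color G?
χ(G) = 4

Clique number ω(G) = 3 (lower bound: χ ≥ ω).
Suppose a proper 3-coloring c exists. The clique [9, 11, 18] takes 3 distinct colors; by symmetry let c(9) = 1, c(11) = 2, c(18) = 3.
- Vertex 15: neighbors [11, 18] already have colors [2, 3] ⇒ c(15) = 1.
- Vertex 16: neighbors [15, 11] already have colors [1, 2] ⇒ c(16) = 3.
- Vertex 13: neighbors [9, 16] already have colors [1, 3] ⇒ c(13) = 2.
- Vertex 14: neighbors [13, 16] already have colors [2, 3] ⇒ c(14) = 1.
- Vertex 12: neighbors [14, 13] already have colors [1, 2] ⇒ c(12) = 3.
- Vertex 10: neighbors [9, 12] already have colors [1, 3] ⇒ c(10) = 2.
- Vertex 17: neighbors [14, 10, 12] already have colors [1, 2, 3] — all 3 colors blocked. Contradiction.
The forced assignments end in a contradiction, so G has no proper 3-coloring (χ ≥ 4).
The coloring below uses 4 colors, so χ(G) = 4.
A valid 4-coloring: color 1: [12, 16, 18]; color 2: [11, 13, 17]; color 3: [9, 14, 15]; color 4: [10].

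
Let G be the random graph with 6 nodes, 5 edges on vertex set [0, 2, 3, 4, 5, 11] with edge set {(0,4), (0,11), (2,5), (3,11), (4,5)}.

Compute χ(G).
χ(G) = 2

Clique number ω(G) = 2 (lower bound: χ ≥ ω).
The graph is bipartite (no odd cycle), so 2 colors suffice: χ(G) = 2.
A valid 2-coloring: color 1: [2, 4, 11]; color 2: [0, 3, 5].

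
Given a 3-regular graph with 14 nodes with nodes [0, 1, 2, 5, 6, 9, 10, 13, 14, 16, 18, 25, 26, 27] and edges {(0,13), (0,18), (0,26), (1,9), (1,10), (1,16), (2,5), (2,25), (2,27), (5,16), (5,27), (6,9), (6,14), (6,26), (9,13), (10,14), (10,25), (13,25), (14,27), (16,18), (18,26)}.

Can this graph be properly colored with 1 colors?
The clique on vertices [0, 18, 26] has size 3 > 1, so it alone needs 3 colors.

No, G is not 1-colorable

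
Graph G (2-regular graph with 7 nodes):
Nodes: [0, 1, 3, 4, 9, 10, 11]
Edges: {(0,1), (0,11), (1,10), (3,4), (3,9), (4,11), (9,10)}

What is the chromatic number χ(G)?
χ(G) = 3

Clique number ω(G) = 2 (lower bound: χ ≥ ω).
Odd cycle [0, 1, 10, 9, 3, 4, 11] needs 3 colors (χ ≥ 3).
The coloring below uses 3 colors, so χ(G) = 3.
A valid 3-coloring: color 1: [0, 4, 10]; color 2: [1, 3, 11]; color 3: [9].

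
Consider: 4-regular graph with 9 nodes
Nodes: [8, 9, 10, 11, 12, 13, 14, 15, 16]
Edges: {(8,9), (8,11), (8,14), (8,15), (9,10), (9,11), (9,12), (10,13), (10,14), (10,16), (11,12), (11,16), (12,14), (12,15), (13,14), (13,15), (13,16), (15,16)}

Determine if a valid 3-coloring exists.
A valid 3-coloring: color 1: [8, 12, 13]; color 2: [9, 14, 16]; color 3: [10, 11, 15].
(χ(G) = 3 ≤ 3.)

Yes, G is 3-colorable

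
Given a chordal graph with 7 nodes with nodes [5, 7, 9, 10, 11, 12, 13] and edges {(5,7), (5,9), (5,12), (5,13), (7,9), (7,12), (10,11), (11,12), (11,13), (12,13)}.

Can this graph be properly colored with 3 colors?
Yes, G is 3-colorable

A valid 3-coloring: color 1: [9, 10, 12]; color 2: [5, 11]; color 3: [7, 13].
(χ(G) = 3 ≤ 3.)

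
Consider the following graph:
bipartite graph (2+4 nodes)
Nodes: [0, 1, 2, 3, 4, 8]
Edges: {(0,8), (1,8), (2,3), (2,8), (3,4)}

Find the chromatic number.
Clique number ω(G) = 2 (lower bound: χ ≥ ω).
The graph is bipartite (no odd cycle), so 2 colors suffice: χ(G) = 2.
A valid 2-coloring: color 1: [3, 8]; color 2: [0, 1, 2, 4].

χ(G) = 2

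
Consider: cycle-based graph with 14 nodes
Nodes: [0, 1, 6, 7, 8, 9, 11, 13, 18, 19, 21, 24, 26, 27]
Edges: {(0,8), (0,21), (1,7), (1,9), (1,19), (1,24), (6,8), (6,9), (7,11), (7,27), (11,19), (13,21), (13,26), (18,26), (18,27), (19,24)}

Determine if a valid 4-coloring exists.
Yes, G is 4-colorable

A valid 4-coloring: color 1: [0, 1, 6, 11, 13, 18]; color 2: [7, 8, 9, 19, 21, 26]; color 3: [24, 27].
(χ(G) = 3 ≤ 4.)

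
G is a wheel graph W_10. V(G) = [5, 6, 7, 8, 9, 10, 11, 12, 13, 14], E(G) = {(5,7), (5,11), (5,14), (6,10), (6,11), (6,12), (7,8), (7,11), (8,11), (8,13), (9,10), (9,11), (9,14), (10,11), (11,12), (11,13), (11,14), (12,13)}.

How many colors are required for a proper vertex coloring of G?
χ(G) = 4

Clique number ω(G) = 3 (lower bound: χ ≥ ω).
Odd cycle [9, 14, 5, 7, 8, 13, 12, 6, 10] needs 3 colors (χ ≥ 3).
Vertex 11 is adjacent to every vertex of [5, 6, 7, 8, 9, 10, 12, 13, 14], which already need 3 colors among themselves, so 11 needs a new color (χ ≥ 4).
The coloring below uses 4 colors, so χ(G) = 4.
A valid 4-coloring: color 1: [11]; color 2: [5, 6, 8, 9]; color 3: [7, 10, 13, 14]; color 4: [12].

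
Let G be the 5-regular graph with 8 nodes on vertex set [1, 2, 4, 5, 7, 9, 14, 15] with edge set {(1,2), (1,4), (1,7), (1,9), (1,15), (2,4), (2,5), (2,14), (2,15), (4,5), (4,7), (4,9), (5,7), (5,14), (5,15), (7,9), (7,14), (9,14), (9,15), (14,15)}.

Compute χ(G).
χ(G) = 4

Clique number ω(G) = 4 (lower bound: χ ≥ ω).
The clique on [1, 4, 7, 9] has size 4, forcing χ ≥ 4, and the coloring below uses 4 colors, so χ(G) = 4.
A valid 4-coloring: color 1: [2, 9]; color 2: [4, 14]; color 3: [1, 5]; color 4: [7, 15].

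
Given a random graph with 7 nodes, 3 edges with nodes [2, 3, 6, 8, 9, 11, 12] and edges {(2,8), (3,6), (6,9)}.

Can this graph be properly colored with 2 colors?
Yes, G is 2-colorable

A valid 2-coloring: color 1: [6, 8, 11, 12]; color 2: [2, 3, 9].
(χ(G) = 2 ≤ 2.)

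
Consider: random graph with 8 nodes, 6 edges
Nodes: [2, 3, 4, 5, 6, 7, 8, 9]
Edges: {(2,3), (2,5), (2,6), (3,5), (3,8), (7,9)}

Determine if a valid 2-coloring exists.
No, G is not 2-colorable

The clique on vertices [2, 3, 5] has size 3 > 2, so it alone needs 3 colors.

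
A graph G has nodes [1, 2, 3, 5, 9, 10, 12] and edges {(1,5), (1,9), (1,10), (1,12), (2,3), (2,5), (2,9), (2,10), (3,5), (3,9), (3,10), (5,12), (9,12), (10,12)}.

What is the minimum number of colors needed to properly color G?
χ(G) = 3

Clique number ω(G) = 3 (lower bound: χ ≥ ω).
The clique on [1, 9, 12] has size 3, forcing χ ≥ 3, and the coloring below uses 3 colors, so χ(G) = 3.
A valid 3-coloring: color 1: [5, 9, 10]; color 2: [2, 12]; color 3: [1, 3].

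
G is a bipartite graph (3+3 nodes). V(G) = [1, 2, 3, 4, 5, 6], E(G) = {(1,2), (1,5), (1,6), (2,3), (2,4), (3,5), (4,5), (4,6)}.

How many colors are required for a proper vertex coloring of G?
χ(G) = 2

Clique number ω(G) = 2 (lower bound: χ ≥ ω).
The graph is bipartite (no odd cycle), so 2 colors suffice: χ(G) = 2.
A valid 2-coloring: color 1: [1, 3, 4]; color 2: [2, 5, 6].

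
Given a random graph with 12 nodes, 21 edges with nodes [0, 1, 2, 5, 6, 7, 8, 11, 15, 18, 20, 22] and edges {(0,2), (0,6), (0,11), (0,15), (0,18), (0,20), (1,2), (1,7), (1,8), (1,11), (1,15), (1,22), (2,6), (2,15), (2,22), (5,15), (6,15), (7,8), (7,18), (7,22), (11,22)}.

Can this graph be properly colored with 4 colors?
Yes, G is 4-colorable

A valid 4-coloring: color 1: [0, 1, 5]; color 2: [8, 15, 18, 20, 22]; color 3: [2, 7, 11]; color 4: [6].
(χ(G) = 4 ≤ 4.)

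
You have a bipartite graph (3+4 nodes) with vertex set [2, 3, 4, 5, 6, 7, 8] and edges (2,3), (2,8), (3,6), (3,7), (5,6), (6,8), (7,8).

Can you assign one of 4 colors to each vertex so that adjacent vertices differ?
Yes, G is 4-colorable

A valid 4-coloring: color 1: [3, 4, 5, 8]; color 2: [2, 6, 7].
(χ(G) = 2 ≤ 4.)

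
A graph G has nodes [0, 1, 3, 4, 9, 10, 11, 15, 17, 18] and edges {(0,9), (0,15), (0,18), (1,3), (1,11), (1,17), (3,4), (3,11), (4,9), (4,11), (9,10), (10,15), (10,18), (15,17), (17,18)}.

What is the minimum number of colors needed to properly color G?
Clique number ω(G) = 3 (lower bound: χ ≥ ω).
The clique on [1, 3, 11] has size 3, forcing χ ≥ 3, and the coloring below uses 3 colors, so χ(G) = 3.
A valid 3-coloring: color 1: [0, 1, 4, 10]; color 2: [3, 9, 15, 18]; color 3: [11, 17].

χ(G) = 3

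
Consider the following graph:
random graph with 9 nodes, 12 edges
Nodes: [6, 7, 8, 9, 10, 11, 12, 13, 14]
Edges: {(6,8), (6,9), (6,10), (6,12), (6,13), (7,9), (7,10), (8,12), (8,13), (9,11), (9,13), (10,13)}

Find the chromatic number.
χ(G) = 3

Clique number ω(G) = 3 (lower bound: χ ≥ ω).
The clique on [6, 8, 12] has size 3, forcing χ ≥ 3, and the coloring below uses 3 colors, so χ(G) = 3.
A valid 3-coloring: color 1: [6, 7, 11, 14]; color 2: [12, 13]; color 3: [8, 9, 10].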